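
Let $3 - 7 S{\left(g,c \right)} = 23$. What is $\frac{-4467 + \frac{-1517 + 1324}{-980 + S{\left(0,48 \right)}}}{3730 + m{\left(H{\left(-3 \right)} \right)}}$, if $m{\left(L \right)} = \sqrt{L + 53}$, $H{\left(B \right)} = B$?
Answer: $- \frac{11462890157}{9572040800} + \frac{30731609 \sqrt{2}}{19144081600} \approx -1.1953$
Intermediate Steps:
$m{\left(L \right)} = \sqrt{53 + L}$
$S{\left(g,c \right)} = - \frac{20}{7}$ ($S{\left(g,c \right)} = \frac{3}{7} - \frac{23}{7} = - \frac{20}{7}$)
$\frac{-4467 + \frac{-1517 + 1324}{-980 + S{\left(0,48 \right)}}}{3730 + m{\left(H{\left(-3 \right)} \right)}} = \frac{-4467 + \frac{-1517 + 1324}{-980 - \frac{20}{7}}}{3730 + \sqrt{53 - 3}} = \frac{-4467 - \frac{193}{- \frac{6880}{7}}}{3730 + \sqrt{50}} = \frac{-4467 - - \frac{1351}{6880}}{3730 + 5 \sqrt{2}} = \frac{-4467 + \frac{1351}{6880}}{3730 + 5 \sqrt{2}} = - \frac{30731609}{6880 \left(3730 + 5 \sqrt{2}\right)}$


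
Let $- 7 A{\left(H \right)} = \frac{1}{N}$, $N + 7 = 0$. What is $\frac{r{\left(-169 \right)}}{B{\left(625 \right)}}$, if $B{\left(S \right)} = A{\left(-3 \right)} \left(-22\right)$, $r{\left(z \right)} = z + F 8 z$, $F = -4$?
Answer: $- \frac{256711}{22} \approx -11669.0$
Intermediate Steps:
$N = -7$ ($N = -7 + 0 = -7$)
$A{\left(H \right)} = \frac{1}{49}$ ($A{\left(H \right)} = - \frac{1}{7 \left(-7\right)} = \left(- \frac{1}{7}\right) \left(- \frac{1}{7}\right) = \frac{1}{49}$)
$r{\left(z \right)} = - 31 z$ ($r{\left(z \right)} = z + \left(-4\right) 8 z = z - 32 z = - 31 z$)
$B{\left(S \right)} = - \frac{22}{49}$ ($B{\left(S \right)} = \frac{1}{49} \left(-22\right) = - \frac{22}{49}$)
$\frac{r{\left(-169 \right)}}{B{\left(625 \right)}} = \frac{\left(-31\right) \left(-169\right)}{- \frac{22}{49}} = 5239 \left(- \frac{49}{22}\right) = - \frac{256711}{22}$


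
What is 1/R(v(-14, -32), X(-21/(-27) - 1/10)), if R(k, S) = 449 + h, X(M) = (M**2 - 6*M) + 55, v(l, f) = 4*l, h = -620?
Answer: -1/171 ≈ -0.0058480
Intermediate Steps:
X(M) = 55 + M**2 - 6*M
R(k, S) = -171 (R(k, S) = 449 - 620 = -171)
1/R(v(-14, -32), X(-21/(-27) - 1/10)) = 1/(-171) = -1/171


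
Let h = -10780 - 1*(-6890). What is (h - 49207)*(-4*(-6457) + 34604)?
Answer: -3208757904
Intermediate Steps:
h = -3890 (h = -10780 + 6890 = -3890)
(h - 49207)*(-4*(-6457) + 34604) = (-3890 - 49207)*(-4*(-6457) + 34604) = -53097*(25828 + 34604) = -53097*60432 = -3208757904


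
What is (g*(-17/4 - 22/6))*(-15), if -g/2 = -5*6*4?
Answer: 28500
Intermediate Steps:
g = 240 (g = -2*(-5*6)*4 = -(-60)*4 = -2*(-120) = 240)
(g*(-17/4 - 22/6))*(-15) = (240*(-17/4 - 22/6))*(-15) = (240*(-17*1/4 - 22*1/6))*(-15) = (240*(-17/4 - 11/3))*(-15) = (240*(-95/12))*(-15) = -1900*(-15) = 28500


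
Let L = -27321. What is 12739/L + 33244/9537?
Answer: 87418609/28951153 ≈ 3.0195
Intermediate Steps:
12739/L + 33244/9537 = 12739/(-27321) + 33244/9537 = 12739*(-1/27321) + 33244*(1/9537) = -12739/27321 + 33244/9537 = 87418609/28951153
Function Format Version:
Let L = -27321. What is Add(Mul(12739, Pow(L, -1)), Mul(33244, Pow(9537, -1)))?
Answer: Rational(87418609, 28951153) ≈ 3.0195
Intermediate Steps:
Add(Mul(12739, Pow(L, -1)), Mul(33244, Pow(9537, -1))) = Add(Mul(12739, Pow(-27321, -1)), Mul(33244, Pow(9537, -1))) = Add(Mul(12739, Rational(-1, 27321)), Mul(33244, Rational(1, 9537))) = Add(Rational(-12739, 27321), Rational(33244, 9537)) = Rational(87418609, 28951153)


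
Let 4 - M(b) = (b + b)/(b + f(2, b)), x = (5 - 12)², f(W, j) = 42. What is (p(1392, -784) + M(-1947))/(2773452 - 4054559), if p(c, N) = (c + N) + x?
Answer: -418437/813502945 ≈ -0.00051436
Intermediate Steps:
x = 49 (x = (-7)² = 49)
p(c, N) = 49 + N + c (p(c, N) = (c + N) + 49 = (N + c) + 49 = 49 + N + c)
M(b) = 4 - 2*b/(42 + b) (M(b) = 4 - (b + b)/(b + 42) = 4 - 2*b/(42 + b))
(p(1392, -784) + M(-1947))/(2773452 - 4054559) = ((49 - 784 + 1392) + 2*(84 - 1947)/(42 - 1947))/(2773452 - 4054559) = (657 + 2*(-1863)/(-1905))/(-1281107) = (657 + 2*(-1/1905)*(-1863))*(-1/1281107) = (657 + 1242/635)*(-1/1281107) = (418437/635)*(-1/1281107) = -418437/813502945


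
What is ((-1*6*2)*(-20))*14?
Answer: 3360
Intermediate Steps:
((-1*6*2)*(-20))*14 = (-6*2*(-20))*14 = -12*(-20)*14 = 240*14 = 3360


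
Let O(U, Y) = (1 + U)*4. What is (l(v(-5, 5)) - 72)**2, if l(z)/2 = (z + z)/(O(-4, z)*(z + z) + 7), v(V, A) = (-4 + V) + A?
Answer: 55234624/10609 ≈ 5206.4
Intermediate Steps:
O(U, Y) = 4 + 4*U
v(V, A) = -4 + A + V
l(z) = 4*z/(7 - 24*z) (l(z) = 2*((z + z)/((4 + 4*(-4))*(z + z) + 7)) = 2*((2*z)/((4 - 16)*(2*z) + 7)) = 2*((2*z)/(-24*z + 7)) = 2*((2*z)/(7 - 24*z)) = 2*(2*z/(7 - 24*z)) = 4*z/(7 - 24*z))
(l(v(-5, 5)) - 72)**2 = (-4*(-4 + 5 - 5)/(-7 + 24*(-4 + 5 - 5)) - 72)**2 = (-4*(-4)/(-7 + 24*(-4)) - 72)**2 = (-4*(-4)/(-7 - 96) - 72)**2 = (-4*(-4)/(-103) - 72)**2 = (-4*(-4)*(-1/103) - 72)**2 = (-16/103 - 72)**2 = (-7432/103)**2 = 55234624/10609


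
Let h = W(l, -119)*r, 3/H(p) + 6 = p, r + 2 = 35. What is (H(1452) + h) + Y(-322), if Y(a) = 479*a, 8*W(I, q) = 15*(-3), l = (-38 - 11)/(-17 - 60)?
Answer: -297728745/1928 ≈ -1.5442e+5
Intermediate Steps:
r = 33 (r = -2 + 35 = 33)
l = 7/11 (l = -49/(-77) = -49*(-1/77) = 7/11 ≈ 0.63636)
H(p) = 3/(-6 + p)
W(I, q) = -45/8 (W(I, q) = (15*(-3))/8 = (⅛)*(-45) = -45/8)
h = -1485/8 (h = -45/8*33 = -1485/8 ≈ -185.63)
(H(1452) + h) + Y(-322) = (3/(-6 + 1452) - 1485/8) + 479*(-322) = (3/1446 - 1485/8) - 154238 = (3*(1/1446) - 1485/8) - 154238 = (1/482 - 1485/8) - 154238 = -357881/1928 - 154238 = -297728745/1928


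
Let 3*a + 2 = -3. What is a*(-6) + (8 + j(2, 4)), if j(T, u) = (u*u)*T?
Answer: 50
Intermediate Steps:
a = -5/3 (a = -⅔ + (⅓)*(-3) = -⅔ - 1 = -5/3 ≈ -1.6667)
j(T, u) = T*u² (j(T, u) = u²*T = T*u²)
a*(-6) + (8 + j(2, 4)) = -5/3*(-6) + (8 + 2*4²) = 10 + (8 + 2*16) = 10 + (8 + 32) = 10 + 40 = 50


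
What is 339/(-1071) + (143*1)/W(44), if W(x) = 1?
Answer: 50938/357 ≈ 142.68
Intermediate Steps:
339/(-1071) + (143*1)/W(44) = 339/(-1071) + (143*1)/1 = 339*(-1/1071) + 143*1 = -113/357 + 143 = 50938/357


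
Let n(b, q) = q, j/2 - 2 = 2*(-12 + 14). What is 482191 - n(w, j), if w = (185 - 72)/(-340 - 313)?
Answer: 482179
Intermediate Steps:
j = 12 (j = 4 + 2*(2*(-12 + 14)) = 4 + 2*(2*2) = 4 + 2*4 = 4 + 8 = 12)
w = -113/653 (w = 113/(-653) = 113*(-1/653) = -113/653 ≈ -0.17305)
482191 - n(w, j) = 482191 - 1*12 = 482191 - 12 = 482179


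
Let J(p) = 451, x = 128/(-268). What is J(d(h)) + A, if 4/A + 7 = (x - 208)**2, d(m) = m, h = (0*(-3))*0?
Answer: 87978212007/195073601 ≈ 451.00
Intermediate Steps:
h = 0 (h = 0*0 = 0)
x = -32/67 (x = 128*(-1/268) = -32/67 ≈ -0.47761)
A = 17956/195073601 (A = 4/(-7 + (-32/67 - 208)**2) = 4/(-7 + (-13968/67)**2) = 4/(-7 + 195105024/4489) = 4/(195073601/4489) = 4*(4489/195073601) = 17956/195073601 ≈ 9.2047e-5)
J(d(h)) + A = 451 + 17956/195073601 = 87978212007/195073601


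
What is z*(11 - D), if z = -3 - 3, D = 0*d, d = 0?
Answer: -66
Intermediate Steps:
D = 0 (D = 0*0 = 0)
z = -6
z*(11 - D) = -6*(11 - 1*0) = -6*(11 + 0) = -6*11 = -66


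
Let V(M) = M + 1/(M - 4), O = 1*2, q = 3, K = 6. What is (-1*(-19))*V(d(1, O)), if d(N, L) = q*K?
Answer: 4807/14 ≈ 343.36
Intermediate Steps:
O = 2
d(N, L) = 18 (d(N, L) = 3*6 = 18)
V(M) = M + 1/(-4 + M)
(-1*(-19))*V(d(1, O)) = (-1*(-19))*((1 + 18² - 4*18)/(-4 + 18)) = 19*((1 + 324 - 72)/14) = 19*((1/14)*253) = 19*(253/14) = 4807/14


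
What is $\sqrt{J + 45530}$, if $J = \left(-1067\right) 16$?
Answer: $3 \sqrt{3162} \approx 168.7$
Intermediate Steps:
$J = -17072$
$\sqrt{J + 45530} = \sqrt{-17072 + 45530} = \sqrt{28458} = 3 \sqrt{3162}$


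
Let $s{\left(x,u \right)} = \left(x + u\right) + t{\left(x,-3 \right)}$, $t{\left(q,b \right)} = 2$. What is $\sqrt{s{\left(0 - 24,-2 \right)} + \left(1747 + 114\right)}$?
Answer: $\sqrt{1837} \approx 42.86$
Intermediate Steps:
$s{\left(x,u \right)} = 2 + u + x$ ($s{\left(x,u \right)} = \left(x + u\right) + 2 = \left(u + x\right) + 2 = 2 + u + x$)
$\sqrt{s{\left(0 - 24,-2 \right)} + \left(1747 + 114\right)} = \sqrt{\left(2 - 2 + \left(0 - 24\right)\right) + \left(1747 + 114\right)} = \sqrt{\left(2 - 2 - 24\right) + 1861} = \sqrt{-24 + 1861} = \sqrt{1837}$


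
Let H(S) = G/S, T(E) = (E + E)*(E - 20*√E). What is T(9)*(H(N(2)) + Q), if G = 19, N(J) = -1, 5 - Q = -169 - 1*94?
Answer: -228582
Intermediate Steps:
Q = 268 (Q = 5 - (-169 - 1*94) = 5 - (-169 - 94) = 5 - 1*(-263) = 5 + 263 = 268)
T(E) = 2*E*(E - 20*√E) (T(E) = (2*E)*(E - 20*√E) = 2*E*(E - 20*√E))
H(S) = 19/S
T(9)*(H(N(2)) + Q) = (-40*9^(3/2) + 2*9²)*(19/(-1) + 268) = (-40*27 + 2*81)*(19*(-1) + 268) = (-1080 + 162)*(-19 + 268) = -918*249 = -228582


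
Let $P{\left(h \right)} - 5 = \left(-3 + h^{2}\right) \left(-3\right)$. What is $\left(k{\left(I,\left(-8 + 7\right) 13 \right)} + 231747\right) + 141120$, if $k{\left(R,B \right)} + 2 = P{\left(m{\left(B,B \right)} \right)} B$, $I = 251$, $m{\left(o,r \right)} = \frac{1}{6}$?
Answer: $\frac{4472209}{12} \approx 3.7268 \cdot 10^{5}$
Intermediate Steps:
$m{\left(o,r \right)} = \frac{1}{6}$
$P{\left(h \right)} = 14 - 3 h^{2}$ ($P{\left(h \right)} = 5 + \left(-3 + h^{2}\right) \left(-3\right) = 5 - \left(-9 + 3 h^{2}\right) = 14 - 3 h^{2}$)
$k{\left(R,B \right)} = -2 + \frac{167 B}{12}$ ($k{\left(R,B \right)} = -2 + \left(14 - \frac{3}{36}\right) B = -2 + \left(14 - \frac{1}{12}\right) B = -2 + \frac{167 B}{12}$)
$\left(k{\left(I,\left(-8 + 7\right) 13 \right)} + 231747\right) + 141120 = \left(\left(-2 + \frac{167 \left(-8 + 7\right) 13}{12}\right) + 231747\right) + 141120 = \left(\left(-2 + \frac{167 \left(\left(-1\right) 13\right)}{12}\right) + 231747\right) + 141120 = \left(\left(-2 + \frac{167}{12} \left(-13\right)\right) + 231747\right) + 141120 = \left(\left(-2 - \frac{2171}{12}\right) + 231747\right) + 141120 = \left(- \frac{2195}{12} + 231747\right) + 141120 = \frac{2778769}{12} + 141120 = \frac{4472209}{12}$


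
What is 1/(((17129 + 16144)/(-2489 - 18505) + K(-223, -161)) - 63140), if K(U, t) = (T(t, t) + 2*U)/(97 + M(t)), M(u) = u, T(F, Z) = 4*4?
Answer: -111968/7069084691 ≈ -1.5839e-5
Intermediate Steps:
T(F, Z) = 16
K(U, t) = (16 + 2*U)/(97 + t)
1/(((17129 + 16144)/(-2489 - 18505) + K(-223, -161)) - 63140) = 1/(((17129 + 16144)/(-2489 - 18505) + 2*(8 - 223)/(97 - 161)) - 63140) = 1/((33273/(-20994) + 2*(-215)/(-64)) - 63140) = 1/((33273*(-1/20994) + 2*(-1/64)*(-215)) - 63140) = 1/((-11091/6998 + 215/32) - 63140) = 1/(574829/111968 - 63140) = 1/(-7069084691/111968) = -111968/7069084691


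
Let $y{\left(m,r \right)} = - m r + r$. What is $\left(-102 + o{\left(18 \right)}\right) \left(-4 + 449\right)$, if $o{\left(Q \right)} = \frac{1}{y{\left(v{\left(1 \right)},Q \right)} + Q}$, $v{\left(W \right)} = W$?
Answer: $- \frac{816575}{18} \approx -45365.0$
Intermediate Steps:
$y{\left(m,r \right)} = r - m r$ ($y{\left(m,r \right)} = - m r + r = r - m r$)
$o{\left(Q \right)} = \frac{1}{Q}$ ($o{\left(Q \right)} = \frac{1}{Q \left(1 - 1\right) + Q} = \frac{1}{Q 0 + Q} = \frac{1}{0 + Q} = \frac{1}{Q}$)
$\left(-102 + o{\left(18 \right)}\right) \left(-4 + 449\right) = \left(-102 + \frac{1}{18}\right) \left(-4 + 449\right) = \left(-102 + \frac{1}{18}\right) 445 = \left(- \frac{1835}{18}\right) 445 = - \frac{816575}{18}$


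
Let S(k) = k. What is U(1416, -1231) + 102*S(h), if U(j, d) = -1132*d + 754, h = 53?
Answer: 1399652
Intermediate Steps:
U(j, d) = 754 - 1132*d
U(1416, -1231) + 102*S(h) = (754 - 1132*(-1231)) + 102*53 = (754 + 1393492) + 5406 = 1394246 + 5406 = 1399652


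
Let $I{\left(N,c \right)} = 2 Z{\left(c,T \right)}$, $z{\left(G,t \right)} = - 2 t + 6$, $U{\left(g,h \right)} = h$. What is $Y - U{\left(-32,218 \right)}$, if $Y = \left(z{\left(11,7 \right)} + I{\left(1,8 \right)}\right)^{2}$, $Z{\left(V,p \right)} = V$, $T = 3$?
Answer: $-154$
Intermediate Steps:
$z{\left(G,t \right)} = 6 - 2 t$
$I{\left(N,c \right)} = 2 c$
$Y = 64$ ($Y = \left(\left(6 - 14\right) + 2 \cdot 8\right)^{2} = \left(\left(6 - 14\right) + 16\right)^{2} = \left(-8 + 16\right)^{2} = 8^{2} = 64$)
$Y - U{\left(-32,218 \right)} = 64 - 218 = -154$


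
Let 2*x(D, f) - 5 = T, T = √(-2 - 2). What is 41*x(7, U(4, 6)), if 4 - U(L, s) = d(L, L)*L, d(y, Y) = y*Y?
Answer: 205/2 + 41*I ≈ 102.5 + 41.0*I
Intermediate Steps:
d(y, Y) = Y*y
U(L, s) = 4 - L³ (U(L, s) = 4 - L*L*L = 4 - L²*L = 4 - L³)
T = 2*I (T = √(-4) = 2*I ≈ 2.0*I)
x(D, f) = 5/2 + I (x(D, f) = 5/2 + (2*I)/2 = 5/2 + I)
41*x(7, U(4, 6)) = 41*(5/2 + I) = 205/2 + 41*I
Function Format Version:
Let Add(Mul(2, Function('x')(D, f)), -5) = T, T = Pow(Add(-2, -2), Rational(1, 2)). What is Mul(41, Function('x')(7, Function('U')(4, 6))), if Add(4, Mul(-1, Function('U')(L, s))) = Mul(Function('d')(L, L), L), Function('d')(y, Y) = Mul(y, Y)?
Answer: Add(Rational(205, 2), Mul(41, I)) ≈ Add(102.50, Mul(41.000, I))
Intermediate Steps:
Function('d')(y, Y) = Mul(Y, y)
Function('U')(L, s) = Add(4, Mul(-1, Pow(L, 3))) (Function('U')(L, s) = Add(4, Mul(-1, Mul(Mul(L, L), L))) = Add(4, Mul(-1, Mul(Pow(L, 2), L))) = Add(4, Mul(-1, Pow(L, 3))))
T = Mul(2, I) (T = Pow(-4, Rational(1, 2)) = Mul(2, I) ≈ Mul(2.0000, I))
Function('x')(D, f) = Add(Rational(5, 2), I) (Function('x')(D, f) = Add(Rational(5, 2), Mul(Rational(1, 2), Mul(2, I))) = Add(Rational(5, 2), I))
Mul(41, Function('x')(7, Function('U')(4, 6))) = Mul(41, Add(Rational(5, 2), I)) = Add(Rational(205, 2), Mul(41, I))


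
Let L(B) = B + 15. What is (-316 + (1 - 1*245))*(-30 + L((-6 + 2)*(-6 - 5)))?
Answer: -16240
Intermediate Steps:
L(B) = 15 + B
(-316 + (1 - 1*245))*(-30 + L((-6 + 2)*(-6 - 5))) = (-316 + (1 - 1*245))*(-30 + (15 + (-6 + 2)*(-6 - 5))) = (-316 + (1 - 245))*(-30 + (15 - 4*(-11))) = (-316 - 244)*(-30 + (15 + 44)) = -560*(-30 + 59) = -560*29 = -16240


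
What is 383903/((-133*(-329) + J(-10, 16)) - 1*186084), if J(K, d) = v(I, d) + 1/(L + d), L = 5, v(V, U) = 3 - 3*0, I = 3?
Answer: -8061963/2988803 ≈ -2.6974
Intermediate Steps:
v(V, U) = 3 (v(V, U) = 3 + 0 = 3)
J(K, d) = 3 + 1/(5 + d)
383903/((-133*(-329) + J(-10, 16)) - 1*186084) = 383903/((-133*(-329) + (16 + 3*16)/(5 + 16)) - 1*186084) = 383903/((43757 + (16 + 48)/21) - 186084) = 383903/((43757 + (1/21)*64) - 186084) = 383903/((43757 + 64/21) - 186084) = 383903/(918961/21 - 186084) = 383903/(-2988803/21) = 383903*(-21/2988803) = -8061963/2988803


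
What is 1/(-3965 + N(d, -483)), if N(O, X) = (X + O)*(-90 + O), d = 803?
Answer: 1/224195 ≈ 4.4604e-6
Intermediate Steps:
N(O, X) = (-90 + O)*(O + X) (N(O, X) = (O + X)*(-90 + O) = (-90 + O)*(O + X))
1/(-3965 + N(d, -483)) = 1/(-3965 + (803² - 90*803 - 90*(-483) + 803*(-483))) = 1/(-3965 + (644809 - 72270 + 43470 - 387849)) = 1/(-3965 + 228160) = 1/224195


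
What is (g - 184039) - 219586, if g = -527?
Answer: -404152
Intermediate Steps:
(g - 184039) - 219586 = (-527 - 184039) - 219586 = -184566 - 219586 = -404152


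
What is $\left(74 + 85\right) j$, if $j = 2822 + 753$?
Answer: $568425$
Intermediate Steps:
$j = 3575$
$\left(74 + 85\right) j = \left(74 + 85\right) 3575 = 159 \cdot 3575 = 568425$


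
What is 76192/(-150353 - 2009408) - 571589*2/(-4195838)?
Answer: 1074650985781/4531003637359 ≈ 0.23718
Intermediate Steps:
76192/(-150353 - 2009408) - 571589*2/(-4195838) = 76192/(-2159761) - 1143178*(-1/4195838) = 76192*(-1/2159761) + 571589/2097919 = -76192/2159761 + 571589/2097919 = 1074650985781/4531003637359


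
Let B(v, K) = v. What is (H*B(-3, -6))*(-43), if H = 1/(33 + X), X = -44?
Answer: -129/11 ≈ -11.727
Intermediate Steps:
H = -1/11 (H = 1/(33 - 44) = 1/(-11) = -1/11 ≈ -0.090909)
(H*B(-3, -6))*(-43) = -1/11*(-3)*(-43) = (3/11)*(-43) = -129/11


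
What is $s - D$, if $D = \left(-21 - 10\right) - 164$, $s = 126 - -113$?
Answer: $434$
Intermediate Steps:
$s = 239$ ($s = 126 + 113 = 239$)
$D = -195$ ($D = -31 - 164 = -195$)
$s - D = 239 - -195 = 239 + 195 = 434$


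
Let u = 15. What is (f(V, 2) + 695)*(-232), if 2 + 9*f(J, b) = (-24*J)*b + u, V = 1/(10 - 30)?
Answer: -7273664/45 ≈ -1.6164e+5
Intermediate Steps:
V = -1/20 (V = 1/(-20) = -1/20 ≈ -0.050000)
f(J, b) = 13/9 - 8*J*b/3 (f(J, b) = -2/9 + ((-24*J)*b + 15)/9 = -2/9 + (-24*J*b + 15)/9 = -2/9 + (15 - 24*J*b)/9 = -2/9 + (5/3 - 8*J*b/3) = 13/9 - 8*J*b/3)
(f(V, 2) + 695)*(-232) = ((13/9 - 8/3*(-1/20)*2) + 695)*(-232) = ((13/9 + 4/15) + 695)*(-232) = (77/45 + 695)*(-232) = (31352/45)*(-232) = -7273664/45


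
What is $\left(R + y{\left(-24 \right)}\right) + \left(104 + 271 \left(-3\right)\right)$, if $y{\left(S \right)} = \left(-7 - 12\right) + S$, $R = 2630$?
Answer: $1878$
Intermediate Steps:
$y{\left(S \right)} = -19 + S$
$\left(R + y{\left(-24 \right)}\right) + \left(104 + 271 \left(-3\right)\right) = \left(2630 - 43\right) + \left(104 + 271 \left(-3\right)\right) = \left(2630 - 43\right) + \left(104 - 813\right) = 2587 - 709 = 1878$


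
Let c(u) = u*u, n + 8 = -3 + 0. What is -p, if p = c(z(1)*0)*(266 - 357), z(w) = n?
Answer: 0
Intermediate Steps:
n = -11 (n = -8 + (-3 + 0) = -8 - 3 = -11)
z(w) = -11
c(u) = u²
p = 0 (p = (-11*0)²*(266 - 357) = 0²*(-91) = 0*(-91) = 0)
-p = -1*0 = 0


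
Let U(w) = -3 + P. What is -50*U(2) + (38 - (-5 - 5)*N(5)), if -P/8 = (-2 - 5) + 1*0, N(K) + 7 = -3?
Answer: -2712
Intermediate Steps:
N(K) = -10 (N(K) = -7 - 3 = -10)
P = 56 (P = -8*((-2 - 5) + 1*0) = -8*(-7 + 0) = -8*(-7) = 56)
U(w) = 53 (U(w) = -3 + 56 = 53)
-50*U(2) + (38 - (-5 - 5)*N(5)) = -50*53 + (38 - (-5 - 5)*(-10)) = -2650 + (38 - (-10)*(-10)) = -2650 + (38 - 1*100) = -2650 + (38 - 100) = -2650 - 62 = -2712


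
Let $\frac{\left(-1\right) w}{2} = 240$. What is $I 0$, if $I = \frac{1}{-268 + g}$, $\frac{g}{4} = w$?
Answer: $0$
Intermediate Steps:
$w = -480$ ($w = \left(-2\right) 240 = -480$)
$g = -1920$ ($g = 4 \left(-480\right) = -1920$)
$I = - \frac{1}{2188}$ ($I = \frac{1}{-268 - 1920} = \frac{1}{-2188} = - \frac{1}{2188} \approx -0.00045704$)
$I 0 = \left(- \frac{1}{2188}\right) 0 = 0$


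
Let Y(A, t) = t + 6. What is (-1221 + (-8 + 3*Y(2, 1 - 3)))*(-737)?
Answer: 896929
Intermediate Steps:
Y(A, t) = 6 + t
(-1221 + (-8 + 3*Y(2, 1 - 3)))*(-737) = (-1221 + (-8 + 3*(6 + (1 - 3))))*(-737) = (-1221 + (-8 + 3*(6 - 2)))*(-737) = (-1221 + (-8 + 3*4))*(-737) = (-1221 + (-8 + 12))*(-737) = (-1221 + 4)*(-737) = -1217*(-737) = 896929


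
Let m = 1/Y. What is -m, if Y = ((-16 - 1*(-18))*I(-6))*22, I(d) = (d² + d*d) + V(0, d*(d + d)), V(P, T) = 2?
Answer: -1/3256 ≈ -0.00030713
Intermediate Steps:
I(d) = 2 + 2*d² (I(d) = (d² + d*d) + 2 = (d² + d²) + 2 = 2*d² + 2 = 2 + 2*d²)
Y = 3256 (Y = ((-16 - 1*(-18))*(2 + 2*(-6)²))*22 = ((-16 + 18)*(2 + 2*36))*22 = (2*(2 + 72))*22 = (2*74)*22 = 148*22 = 3256)
m = 1/3256 ≈ 0.00030713
-m = -1*1/3256 = -1/3256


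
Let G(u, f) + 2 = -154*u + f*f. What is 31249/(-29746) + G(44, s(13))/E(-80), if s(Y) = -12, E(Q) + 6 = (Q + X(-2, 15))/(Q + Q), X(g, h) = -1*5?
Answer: 6309250273/5205550 ≈ 1212.0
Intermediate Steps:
X(g, h) = -5
E(Q) = -6 + (-5 + Q)/(2*Q) (E(Q) = -6 + (Q - 5)/(Q + Q) = -6 + (-5 + Q)/((2*Q)) = -6 + (-5 + Q)*(1/(2*Q)) = -6 + (-5 + Q)/(2*Q))
G(u, f) = -2 + f² - 154*u (G(u, f) = -2 + (-154*u + f*f) = -2 + (-154*u + f²) = -2 + (f² - 154*u) = -2 + f² - 154*u)
31249/(-29746) + G(44, s(13))/E(-80) = 31249/(-29746) + (-2 + (-12)² - 154*44)/(((½)*(-5 - 11*(-80))/(-80))) = 31249*(-1/29746) + (-2 + 144 - 6776)/(((½)*(-1/80)*(-5 + 880))) = -31249/29746 - 6634/((½)*(-1/80)*875) = -31249/29746 - 6634/(-175/32) = -31249/29746 - 6634*(-32/175) = -31249/29746 + 212288/175 = 6309250273/5205550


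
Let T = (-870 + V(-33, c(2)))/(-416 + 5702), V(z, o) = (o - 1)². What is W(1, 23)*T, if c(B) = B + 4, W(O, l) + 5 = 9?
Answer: -1690/2643 ≈ -0.63943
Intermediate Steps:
W(O, l) = 4 (W(O, l) = -5 + 9 = 4)
c(B) = 4 + B
V(z, o) = (-1 + o)²
T = -845/5286 (T = (-870 + (-1 + (4 + 2))²)/(-416 + 5702) = (-870 + (-1 + 6)²)/5286 = (-870 + 5²)*(1/5286) = (-870 + 25)*(1/5286) = -845*1/5286 = -845/5286 ≈ -0.15986)
W(1, 23)*T = 4*(-845/5286) = -1690/2643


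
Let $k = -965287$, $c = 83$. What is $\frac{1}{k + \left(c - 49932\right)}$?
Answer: $- \frac{1}{1015136} \approx -9.8509 \cdot 10^{-7}$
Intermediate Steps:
$\frac{1}{k + \left(c - 49932\right)} = \frac{1}{-965287 + \left(83 - 49932\right)} = \frac{1}{-965287 - 49849} = \frac{1}{-1015136} = - \frac{1}{1015136}$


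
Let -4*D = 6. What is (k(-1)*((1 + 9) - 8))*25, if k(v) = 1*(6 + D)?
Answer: 225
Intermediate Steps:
D = -3/2 (D = -1/4*6 = -3/2 ≈ -1.5000)
k(v) = 9/2 (k(v) = 1*(6 - 3/2) = 1*(9/2) = 9/2)
(k(-1)*((1 + 9) - 8))*25 = (9*((1 + 9) - 8)/2)*25 = (9*(10 - 8)/2)*25 = ((9/2)*2)*25 = 9*25 = 225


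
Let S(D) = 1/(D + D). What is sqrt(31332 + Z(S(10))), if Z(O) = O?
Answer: sqrt(3133205)/10 ≈ 177.01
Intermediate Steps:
S(D) = 1/(2*D)
sqrt(31332 + Z(S(10))) = sqrt(31332 + (1/2)/10) = sqrt(31332 + (1/2)*(1/10)) = sqrt(31332 + 1/20) = sqrt(626641/20) = sqrt(3133205)/10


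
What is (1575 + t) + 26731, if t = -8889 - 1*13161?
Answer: 6256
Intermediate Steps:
t = -22050 (t = -8889 - 13161 = -22050)
(1575 + t) + 26731 = (1575 - 22050) + 26731 = -20475 + 26731 = 6256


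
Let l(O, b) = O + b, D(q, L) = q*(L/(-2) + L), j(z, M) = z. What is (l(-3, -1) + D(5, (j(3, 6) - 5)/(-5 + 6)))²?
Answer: 81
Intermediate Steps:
D(q, L) = L*q/2 (D(q, L) = q*(L*(-½) + L) = q*(-L/2 + L) = q*(L/2) = L*q/2)
(l(-3, -1) + D(5, (j(3, 6) - 5)/(-5 + 6)))² = ((-3 - 1) + (½)*((3 - 5)/(-5 + 6))*5)² = (-4 + (½)*(-2/1)*5)² = (-4 + (½)*(-2*1)*5)² = (-4 + (½)*(-2)*5)² = (-4 - 5)² = (-9)² = 81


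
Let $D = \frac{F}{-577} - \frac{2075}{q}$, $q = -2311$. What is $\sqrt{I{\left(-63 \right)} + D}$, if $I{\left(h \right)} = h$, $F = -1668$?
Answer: $\frac{i \sqrt{105282491900686}}{1333447} \approx 7.6949 i$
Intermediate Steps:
$D = \frac{5052023}{1333447}$ ($D = - \frac{1668}{-577} - \frac{2075}{-2311} = \left(-1668\right) \left(- \frac{1}{577}\right) - - \frac{2075}{2311} = \frac{1668}{577} + \frac{2075}{2311} = \frac{5052023}{1333447} \approx 3.7887$)
$\sqrt{I{\left(-63 \right)} + D} = \sqrt{-63 + \frac{5052023}{1333447}} = \sqrt{- \frac{78955138}{1333447}} = \frac{i \sqrt{105282491900686}}{1333447}$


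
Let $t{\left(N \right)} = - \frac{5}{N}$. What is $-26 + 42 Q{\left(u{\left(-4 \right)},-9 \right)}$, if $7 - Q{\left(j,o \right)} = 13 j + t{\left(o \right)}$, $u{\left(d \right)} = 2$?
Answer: $- \frac{2542}{3} \approx -847.33$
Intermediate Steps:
$Q{\left(j,o \right)} = 7 - 13 j + \frac{5}{o}$ ($Q{\left(j,o \right)} = 7 - \left(13 j - \frac{5}{o}\right) = 7 - \left(- \frac{5}{o} + 13 j\right) = 7 - 13 j + \frac{5}{o}$)
$-26 + 42 Q{\left(u{\left(-4 \right)},-9 \right)} = -26 + 42 \left(7 - 26 + \frac{5}{-9}\right) = -26 + 42 \left(7 - 26 + 5 \left(- \frac{1}{9}\right)\right) = -26 + 42 \left(7 - 26 - \frac{5}{9}\right) = -26 + 42 \left(- \frac{176}{9}\right) = -26 - \frac{2464}{3} = - \frac{2542}{3}$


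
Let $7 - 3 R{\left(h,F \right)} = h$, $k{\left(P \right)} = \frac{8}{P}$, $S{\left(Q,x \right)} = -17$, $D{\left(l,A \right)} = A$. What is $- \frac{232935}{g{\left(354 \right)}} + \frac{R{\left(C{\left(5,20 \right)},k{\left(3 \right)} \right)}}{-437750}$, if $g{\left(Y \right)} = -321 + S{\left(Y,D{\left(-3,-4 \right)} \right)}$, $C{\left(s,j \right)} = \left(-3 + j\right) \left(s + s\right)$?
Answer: $\frac{76475485961}{110969625} \approx 689.16$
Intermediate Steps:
$C{\left(s,j \right)} = 2 s \left(-3 + j\right)$ ($C{\left(s,j \right)} = \left(-3 + j\right) 2 s = 2 s \left(-3 + j\right)$)
$R{\left(h,F \right)} = \frac{7}{3} - \frac{h}{3}$
$g{\left(Y \right)} = -338$ ($g{\left(Y \right)} = -321 - 17 = -338$)
$- \frac{232935}{g{\left(354 \right)}} + \frac{R{\left(C{\left(5,20 \right)},k{\left(3 \right)} \right)}}{-437750} = - \frac{232935}{-338} + \frac{\frac{7}{3} - \frac{2 \cdot 5 \left(-3 + 20\right)}{3}}{-437750} = \left(-232935\right) \left(- \frac{1}{338}\right) + \left(\frac{7}{3} - \frac{2 \cdot 5 \cdot 17}{3}\right) \left(- \frac{1}{437750}\right) = \frac{232935}{338} + \left(\frac{7}{3} - \frac{170}{3}\right) \left(- \frac{1}{437750}\right) = \frac{232935}{338} - - \frac{163}{1313250} = \frac{232935}{338} + \frac{163}{1313250} = \frac{76475485961}{110969625}$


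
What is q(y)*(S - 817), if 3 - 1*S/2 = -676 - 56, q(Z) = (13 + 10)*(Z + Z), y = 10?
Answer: 300380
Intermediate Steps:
q(Z) = 46*Z (q(Z) = 23*(2*Z) = 46*Z)
S = 1470 (S = 6 - 2*(-676 - 56) = 6 - 2*(-732) = 6 + 1464 = 1470)
q(y)*(S - 817) = (46*10)*(1470 - 817) = 460*653 = 300380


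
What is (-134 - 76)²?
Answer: 44100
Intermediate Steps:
(-134 - 76)² = (-210)² = 44100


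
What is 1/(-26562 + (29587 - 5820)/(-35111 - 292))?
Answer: -35403/940398253 ≈ -3.7647e-5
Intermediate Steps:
1/(-26562 + (29587 - 5820)/(-35111 - 292)) = 1/(-26562 + 23767/(-35403)) = 1/(-26562 + 23767*(-1/35403)) = 1/(-26562 - 23767/35403) = 1/(-940398253/35403) = -35403/940398253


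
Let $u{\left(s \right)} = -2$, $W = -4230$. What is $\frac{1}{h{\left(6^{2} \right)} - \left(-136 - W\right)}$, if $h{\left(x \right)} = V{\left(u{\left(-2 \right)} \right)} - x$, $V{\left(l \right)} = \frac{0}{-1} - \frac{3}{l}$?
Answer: $- \frac{2}{8257} \approx -0.00024222$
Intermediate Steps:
$V{\left(l \right)} = - \frac{3}{l}$ ($V{\left(l \right)} = 0 \left(-1\right) - \frac{3}{l} = 0 - \frac{3}{l} = - \frac{3}{l}$)
$h{\left(x \right)} = \frac{3}{2} - x$ ($h{\left(x \right)} = - \frac{3}{-2} - x = \left(-3\right) \left(- \frac{1}{2}\right) - x = \frac{3}{2} - x$)
$\frac{1}{h{\left(6^{2} \right)} - \left(-136 - W\right)} = \frac{1}{\left(\frac{3}{2} - 6^{2}\right) - \left(-136 - -4230\right)} = \frac{1}{\left(\frac{3}{2} - 36\right) - \left(-136 + 4230\right)} = \frac{1}{\left(\frac{3}{2} - 36\right) - 4094} = \frac{1}{- \frac{69}{2} - 4094} = \frac{1}{- \frac{8257}{2}} = - \frac{2}{8257}$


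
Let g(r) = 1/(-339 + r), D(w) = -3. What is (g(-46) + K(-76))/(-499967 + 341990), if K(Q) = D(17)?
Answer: 1156/60821145 ≈ 1.9007e-5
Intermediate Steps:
K(Q) = -3
(g(-46) + K(-76))/(-499967 + 341990) = (1/(-339 - 46) - 3)/(-499967 + 341990) = (1/(-385) - 3)/(-157977) = (-1/385 - 3)*(-1/157977) = -1156/385*(-1/157977) = 1156/60821145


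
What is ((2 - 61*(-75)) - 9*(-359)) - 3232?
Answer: 4576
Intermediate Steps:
((2 - 61*(-75)) - 9*(-359)) - 3232 = ((2 + 4575) + 3231) - 3232 = (4577 + 3231) - 3232 = 7808 - 3232 = 4576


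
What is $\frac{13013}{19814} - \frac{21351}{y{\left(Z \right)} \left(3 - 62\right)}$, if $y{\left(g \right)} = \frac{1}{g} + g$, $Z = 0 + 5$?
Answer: $\frac{533801378}{7598669} \approx 70.249$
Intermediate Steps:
$Z = 5$
$y{\left(g \right)} = g + \frac{1}{g}$
$\frac{13013}{19814} - \frac{21351}{y{\left(Z \right)} \left(3 - 62\right)} = \frac{13013}{19814} - \frac{21351}{\left(5 + \frac{1}{5}\right) \left(3 - 62\right)} = 13013 \cdot \frac{1}{19814} - \frac{21351}{\left(5 + \frac{1}{5}\right) \left(-59\right)} = \frac{13013}{19814} - \frac{21351}{\frac{26}{5} \left(-59\right)} = \frac{13013}{19814} - \frac{21351}{- \frac{1534}{5}} = \frac{13013}{19814} - - \frac{106755}{1534} = \frac{13013}{19814} + \frac{106755}{1534} = \frac{533801378}{7598669}$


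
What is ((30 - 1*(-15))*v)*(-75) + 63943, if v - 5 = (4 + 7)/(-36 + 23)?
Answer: 649009/13 ≈ 49924.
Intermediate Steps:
v = 54/13 (v = 5 + (4 + 7)/(-36 + 23) = 5 + 11/(-13) = 5 + 11*(-1/13) = 5 - 11/13 = 54/13 ≈ 4.1538)
((30 - 1*(-15))*v)*(-75) + 63943 = ((30 - 1*(-15))*(54/13))*(-75) + 63943 = ((30 + 15)*(54/13))*(-75) + 63943 = (45*(54/13))*(-75) + 63943 = (2430/13)*(-75) + 63943 = -182250/13 + 63943 = 649009/13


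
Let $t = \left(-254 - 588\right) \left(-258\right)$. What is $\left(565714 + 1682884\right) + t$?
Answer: $2465834$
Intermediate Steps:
$t = 217236$ ($t = \left(-842\right) \left(-258\right) = 217236$)
$\left(565714 + 1682884\right) + t = \left(565714 + 1682884\right) + 217236 = 2248598 + 217236 = 2465834$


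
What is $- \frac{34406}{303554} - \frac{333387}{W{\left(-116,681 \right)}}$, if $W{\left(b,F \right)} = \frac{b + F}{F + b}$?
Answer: $- \frac{50600495902}{151777} \approx -3.3339 \cdot 10^{5}$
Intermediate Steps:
$W{\left(b,F \right)} = 1$ ($W{\left(b,F \right)} = \frac{F + b}{F + b} = 1$)
$- \frac{34406}{303554} - \frac{333387}{W{\left(-116,681 \right)}} = - \frac{34406}{303554} - \frac{333387}{1} = \left(-34406\right) \frac{1}{303554} - 333387 = - \frac{17203}{151777} - 333387 = - \frac{50600495902}{151777}$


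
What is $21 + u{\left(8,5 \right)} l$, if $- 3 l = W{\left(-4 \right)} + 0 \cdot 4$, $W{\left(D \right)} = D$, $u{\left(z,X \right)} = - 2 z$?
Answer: $- \frac{1}{3} \approx -0.33333$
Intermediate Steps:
$l = \frac{4}{3}$ ($l = - \frac{-4 + 0 \cdot 4}{3} = - \frac{-4 + 0}{3} = \left(- \frac{1}{3}\right) \left(-4\right) = \frac{4}{3} \approx 1.3333$)
$21 + u{\left(8,5 \right)} l = 21 + \left(-2\right) 8 \cdot \frac{4}{3} = 21 - \frac{64}{3} = - \frac{1}{3}$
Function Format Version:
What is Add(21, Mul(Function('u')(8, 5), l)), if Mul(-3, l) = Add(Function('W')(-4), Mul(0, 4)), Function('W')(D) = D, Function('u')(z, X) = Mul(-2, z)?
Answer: Rational(-1, 3) ≈ -0.33333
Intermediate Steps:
l = Rational(4, 3) (l = Mul(Rational(-1, 3), Add(-4, Mul(0, 4))) = Mul(Rational(-1, 3), Add(-4, 0)) = Mul(Rational(-1, 3), -4) = Rational(4, 3) ≈ 1.3333)
Add(21, Mul(Function('u')(8, 5), l)) = Add(21, Mul(Mul(-2, 8), Rational(4, 3))) = Add(21, Mul(-16, Rational(4, 3))) = Add(21, Rational(-64, 3)) = Rational(-1, 3)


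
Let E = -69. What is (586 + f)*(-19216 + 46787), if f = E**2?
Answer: 147422137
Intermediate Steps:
f = 4761 (f = (-69)**2 = 4761)
(586 + f)*(-19216 + 46787) = (586 + 4761)*(-19216 + 46787) = 5347*27571 = 147422137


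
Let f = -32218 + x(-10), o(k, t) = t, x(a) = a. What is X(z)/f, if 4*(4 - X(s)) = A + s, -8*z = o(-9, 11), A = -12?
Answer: -235/1031296 ≈ -0.00022787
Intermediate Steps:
z = -11/8 (z = -⅛*11 = -11/8 ≈ -1.3750)
X(s) = 7 - s/4 (X(s) = 4 - (-12 + s)/4 = 4 + (3 - s/4) = 7 - s/4)
f = -32228 (f = -32218 - 10 = -32228)
X(z)/f = (7 - ¼*(-11/8))/(-32228) = (7 + 11/32)*(-1/32228) = (235/32)*(-1/32228) = -235/1031296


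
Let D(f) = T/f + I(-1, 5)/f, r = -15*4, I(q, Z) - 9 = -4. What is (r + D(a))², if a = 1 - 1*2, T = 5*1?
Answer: 4900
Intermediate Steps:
T = 5
a = -1 (a = 1 - 2 = -1)
I(q, Z) = 5 (I(q, Z) = 9 - 4 = 5)
r = -60
D(f) = 10/f (D(f) = 5/f + 5/f = 10/f)
(r + D(a))² = (-60 + 10/(-1))² = (-60 + 10*(-1))² = (-60 - 10)² = (-70)² = 4900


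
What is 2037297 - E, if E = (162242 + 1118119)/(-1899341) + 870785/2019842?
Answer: 7815823424756848511/3836368724122 ≈ 2.0373e+6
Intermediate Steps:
E = -932209270277/3836368724122 (E = 1280361*(-1/1899341) + 870785*(1/2019842) = -1280361/1899341 + 870785/2019842 = -932209270277/3836368724122 ≈ -0.24299)
2037297 - E = 2037297 - 1*(-932209270277/3836368724122) = 2037297 + 932209270277/3836368724122 = 7815823424756848511/3836368724122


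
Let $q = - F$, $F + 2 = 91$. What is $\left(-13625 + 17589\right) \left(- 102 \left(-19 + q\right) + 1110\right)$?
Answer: $48067464$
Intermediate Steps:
$F = 89$ ($F = -2 + 91 = 89$)
$q = -89$ ($q = \left(-1\right) 89 = -89$)
$\left(-13625 + 17589\right) \left(- 102 \left(-19 + q\right) + 1110\right) = \left(-13625 + 17589\right) \left(- 102 \left(-19 - 89\right) + 1110\right) = 3964 \left(\left(-102\right) \left(-108\right) + 1110\right) = 3964 \left(11016 + 1110\right) = 3964 \cdot 12126 = 48067464$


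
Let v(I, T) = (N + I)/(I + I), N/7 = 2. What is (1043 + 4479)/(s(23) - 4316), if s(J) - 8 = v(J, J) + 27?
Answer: -23092/17899 ≈ -1.2901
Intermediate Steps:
N = 14 (N = 7*2 = 14)
v(I, T) = (14 + I)/(2*I) (v(I, T) = (14 + I)/(I + I) = (14 + I)/((2*I)) = (14 + I)*(1/(2*I)) = (14 + I)/(2*I))
s(J) = 35 + (14 + J)/(2*J) (s(J) = 8 + ((14 + J)/(2*J) + 27) = 8 + (27 + (14 + J)/(2*J)) = 35 + (14 + J)/(2*J))
(1043 + 4479)/(s(23) - 4316) = (1043 + 4479)/((71/2 + 7/23) - 4316) = 5522/((71/2 + 7*(1/23)) - 4316) = 5522/((71/2 + 7/23) - 4316) = 5522/(1647/46 - 4316) = 5522/(-196889/46) = 5522*(-46/196889) = -23092/17899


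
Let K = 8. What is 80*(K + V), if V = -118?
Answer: -8800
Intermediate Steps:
80*(K + V) = 80*(8 - 118) = 80*(-110) = -8800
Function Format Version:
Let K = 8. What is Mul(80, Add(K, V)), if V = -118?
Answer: -8800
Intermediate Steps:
Mul(80, Add(K, V)) = Mul(80, Add(8, -118)) = Mul(80, -110) = -8800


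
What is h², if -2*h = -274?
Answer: 18769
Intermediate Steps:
h = 137 (h = -½*(-274) = 137)
h² = 137² = 18769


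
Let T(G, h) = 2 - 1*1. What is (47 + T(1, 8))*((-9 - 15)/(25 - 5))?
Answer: -288/5 ≈ -57.600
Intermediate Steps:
T(G, h) = 1 (T(G, h) = 2 - 1 = 1)
(47 + T(1, 8))*((-9 - 15)/(25 - 5)) = (47 + 1)*((-9 - 15)/(25 - 5)) = 48*(-24/20) = 48*(-24*1/20) = 48*(-6/5) = -288/5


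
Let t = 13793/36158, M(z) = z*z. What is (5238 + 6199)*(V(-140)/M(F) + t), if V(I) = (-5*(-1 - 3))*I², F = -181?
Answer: 167275371505701/1184572238 ≈ 1.4121e+5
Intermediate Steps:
M(z) = z²
V(I) = 20*I² (V(I) = (-5*(-4))*I² = 20*I²)
t = 13793/36158 (t = 13793*(1/36158) = 13793/36158 ≈ 0.38146)
(5238 + 6199)*(V(-140)/M(F) + t) = (5238 + 6199)*((20*(-140)²)/((-181)²) + 13793/36158) = 11437*((20*19600)/32761 + 13793/36158) = 11437*(392000*(1/32761) + 13793/36158) = 11437*(392000/32761 + 13793/36158) = 11437*(14625808473/1184572238) = 167275371505701/1184572238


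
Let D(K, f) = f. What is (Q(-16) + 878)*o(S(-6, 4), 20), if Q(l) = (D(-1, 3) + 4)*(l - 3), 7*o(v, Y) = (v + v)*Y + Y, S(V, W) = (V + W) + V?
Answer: -223500/7 ≈ -31929.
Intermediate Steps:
S(V, W) = W + 2*V
o(v, Y) = Y/7 + 2*Y*v/7 (o(v, Y) = ((v + v)*Y + Y)/7 = ((2*v)*Y + Y)/7 = (2*Y*v + Y)/7 = (Y + 2*Y*v)/7 = Y/7 + 2*Y*v/7)
Q(l) = -21 + 7*l (Q(l) = (3 + 4)*(l - 3) = 7*(-3 + l) = -21 + 7*l)
(Q(-16) + 878)*o(S(-6, 4), 20) = ((-21 + 7*(-16)) + 878)*((⅐)*20*(1 + 2*(4 + 2*(-6)))) = ((-21 - 112) + 878)*((⅐)*20*(1 + 2*(4 - 12))) = (-133 + 878)*((⅐)*20*(1 + 2*(-8))) = 745*((⅐)*20*(1 - 16)) = 745*((⅐)*20*(-15)) = 745*(-300/7) = -223500/7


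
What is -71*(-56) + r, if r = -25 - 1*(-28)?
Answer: 3979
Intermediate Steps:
r = 3 (r = -25 + 28 = 3)
-71*(-56) + r = -71*(-56) + 3 = 3976 + 3 = 3979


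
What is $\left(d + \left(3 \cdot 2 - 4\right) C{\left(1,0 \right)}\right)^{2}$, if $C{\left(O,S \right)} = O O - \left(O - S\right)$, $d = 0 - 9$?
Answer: $81$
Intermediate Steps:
$d = -9$ ($d = 0 - 9 = -9$)
$C{\left(O,S \right)} = S + O^{2} - O$ ($C{\left(O,S \right)} = O^{2} - \left(O - S\right) = S + O^{2} - O$)
$\left(d + \left(3 \cdot 2 - 4\right) C{\left(1,0 \right)}\right)^{2} = \left(-9 + \left(3 \cdot 2 - 4\right) \left(0 + 1^{2} - 1\right)\right)^{2} = \left(-9 + \left(6 - 4\right) \left(0 + 1 - 1\right)\right)^{2} = \left(-9 + 2 \cdot 0\right)^{2} = \left(-9 + 0\right)^{2} = \left(-9\right)^{2} = 81$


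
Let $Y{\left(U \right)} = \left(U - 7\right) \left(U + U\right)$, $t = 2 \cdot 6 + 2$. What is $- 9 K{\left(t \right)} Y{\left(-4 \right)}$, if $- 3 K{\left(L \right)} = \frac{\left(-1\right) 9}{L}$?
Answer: $- \frac{1188}{7} \approx -169.71$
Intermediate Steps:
$t = 14$ ($t = 12 + 2 = 14$)
$Y{\left(U \right)} = 2 U \left(-7 + U\right)$ ($Y{\left(U \right)} = \left(-7 + U\right) 2 U = 2 U \left(-7 + U\right)$)
$K{\left(L \right)} = \frac{3}{L}$ ($K{\left(L \right)} = - \frac{\left(-1\right) 9 \frac{1}{L}}{3} = - \frac{\left(-9\right) \frac{1}{L}}{3} = \frac{3}{L}$)
$- 9 K{\left(t \right)} Y{\left(-4 \right)} = - 9 \cdot \frac{3}{14} \cdot 2 \left(-4\right) \left(-7 - 4\right) = - 9 \cdot 3 \cdot \frac{1}{14} \cdot 2 \left(-4\right) \left(-11\right) = \left(-9\right) \frac{3}{14} \cdot 88 = \left(- \frac{27}{14}\right) 88 = - \frac{1188}{7}$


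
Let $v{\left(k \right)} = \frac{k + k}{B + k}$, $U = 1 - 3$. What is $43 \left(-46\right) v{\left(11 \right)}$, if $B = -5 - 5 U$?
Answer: $- \frac{10879}{4} \approx -2719.8$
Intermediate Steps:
$U = -2$
$B = 5$ ($B = -5 - -10 = -5 + 10 = 5$)
$v{\left(k \right)} = \frac{2 k}{5 + k}$ ($v{\left(k \right)} = \frac{k + k}{5 + k} = \frac{2 k}{5 + k}$)
$43 \left(-46\right) v{\left(11 \right)} = 43 \left(-46\right) 2 \cdot 11 \frac{1}{5 + 11} = - 1978 \cdot 2 \cdot 11 \cdot \frac{1}{16} = \left(-1978\right) \frac{11}{8} = - \frac{10879}{4}$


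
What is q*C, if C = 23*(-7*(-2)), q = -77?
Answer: -24794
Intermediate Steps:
C = 322 (C = 23*14 = 322)
q*C = -77*322 = -24794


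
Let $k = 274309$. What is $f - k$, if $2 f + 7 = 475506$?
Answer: $- \frac{73119}{2} \approx -36560.0$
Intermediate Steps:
$f = \frac{475499}{2}$ ($f = - \frac{7}{2} + \frac{1}{2} \cdot 475506 = - \frac{7}{2} + 237753 = \frac{475499}{2} \approx 2.3775 \cdot 10^{5}$)
$f - k = \frac{475499}{2} - 274309 = - \frac{73119}{2}$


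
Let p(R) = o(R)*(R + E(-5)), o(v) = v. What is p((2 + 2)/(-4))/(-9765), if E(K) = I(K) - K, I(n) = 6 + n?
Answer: 1/1953 ≈ 0.00051203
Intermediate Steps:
E(K) = 6 (E(K) = (6 + K) - K = 6)
p(R) = R*(6 + R) (p(R) = R*(R + 6) = R*(6 + R))
p((2 + 2)/(-4))/(-9765) = (((2 + 2)/(-4))*(6 + (2 + 2)/(-4)))/(-9765) = ((4*(-¼))*(6 + 4*(-¼)))*(-1/9765) = -(6 - 1)*(-1/9765) = -1*5*(-1/9765) = -5*(-1/9765) = 1/1953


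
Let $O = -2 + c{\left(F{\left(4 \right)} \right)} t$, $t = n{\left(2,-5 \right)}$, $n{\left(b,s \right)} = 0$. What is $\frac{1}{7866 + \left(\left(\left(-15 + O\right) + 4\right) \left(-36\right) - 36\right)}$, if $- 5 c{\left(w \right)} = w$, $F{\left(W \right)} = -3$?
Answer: $\frac{1}{8298} \approx 0.00012051$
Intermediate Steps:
$c{\left(w \right)} = - \frac{w}{5}$
$t = 0$
$O = -2$ ($O = -2 + \left(- \frac{1}{5}\right) \left(-3\right) 0 = -2 + \frac{3}{5} \cdot 0 = -2 + 0 = -2$)
$\frac{1}{7866 + \left(\left(\left(-15 + O\right) + 4\right) \left(-36\right) - 36\right)} = \frac{1}{7866 - \left(36 - \left(\left(-15 - 2\right) + 4\right) \left(-36\right)\right)} = \frac{1}{7866 - \left(36 - \left(-17 + 4\right) \left(-36\right)\right)} = \frac{1}{7866 - -432} = \frac{1}{7866 + \left(468 - 36\right)} = \frac{1}{7866 + 432} = \frac{1}{8298}$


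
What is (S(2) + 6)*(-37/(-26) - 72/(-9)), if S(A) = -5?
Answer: 245/26 ≈ 9.4231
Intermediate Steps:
(S(2) + 6)*(-37/(-26) - 72/(-9)) = (-5 + 6)*(-37/(-26) - 72/(-9)) = 1*(-37*(-1/26) - 72*(-⅑)) = 1*(37/26 + 8) = 1*(245/26) = 245/26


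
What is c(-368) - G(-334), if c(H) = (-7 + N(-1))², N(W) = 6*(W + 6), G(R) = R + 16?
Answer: 847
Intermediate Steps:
G(R) = 16 + R
N(W) = 36 + 6*W (N(W) = 6*(6 + W) = 36 + 6*W)
c(H) = 529 (c(H) = (-7 + (36 + 6*(-1)))² = (-7 + (36 - 6))² = (-7 + 30)² = 23² = 529)
c(-368) - G(-334) = 529 - (16 - 334) = 529 - 1*(-318) = 529 + 318 = 847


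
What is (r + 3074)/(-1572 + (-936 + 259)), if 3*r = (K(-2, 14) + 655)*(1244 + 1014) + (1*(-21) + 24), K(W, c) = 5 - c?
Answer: -1467893/6747 ≈ -217.56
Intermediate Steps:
r = 1458671/3 (r = (((5 - 1*14) + 655)*(1244 + 1014) + (1*(-21) + 24))/3 = (((5 - 14) + 655)*2258 + (-21 + 24))/3 = ((-9 + 655)*2258 + 3)/3 = (646*2258 + 3)/3 = (1458668 + 3)/3 = (⅓)*1458671 = 1458671/3 ≈ 4.8622e+5)
(r + 3074)/(-1572 + (-936 + 259)) = (1458671/3 + 3074)/(-1572 + (-936 + 259)) = 1467893/(3*(-1572 - 677)) = (1467893/3)/(-2249) = (1467893/3)*(-1/2249) = -1467893/6747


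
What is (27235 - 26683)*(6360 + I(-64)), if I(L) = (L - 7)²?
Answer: 6293352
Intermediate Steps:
I(L) = (-7 + L)²
(27235 - 26683)*(6360 + I(-64)) = (27235 - 26683)*(6360 + (-7 - 64)²) = 552*(6360 + (-71)²) = 552*(6360 + 5041) = 552*11401 = 6293352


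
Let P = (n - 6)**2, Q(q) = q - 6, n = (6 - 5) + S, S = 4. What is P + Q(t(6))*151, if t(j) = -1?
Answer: -1056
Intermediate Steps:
n = 5 (n = (6 - 5) + 4 = 1 + 4 = 5)
Q(q) = -6 + q
P = 1 (P = (5 - 6)**2 = (-1)**2 = 1)
P + Q(t(6))*151 = 1 + (-6 - 1)*151 = 1 - 7*151 = 1 - 1057 = -1056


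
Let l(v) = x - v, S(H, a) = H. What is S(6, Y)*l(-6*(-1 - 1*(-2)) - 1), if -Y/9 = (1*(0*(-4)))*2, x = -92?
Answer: -510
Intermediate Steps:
Y = 0 (Y = -9*1*(0*(-4))*2 = -9*1*0*2 = -0*2 = -9*0 = 0)
l(v) = -92 - v
S(6, Y)*l(-6*(-1 - 1*(-2)) - 1) = 6*(-92 - (-6*(-1 - 1*(-2)) - 1)) = 6*(-92 - (-6*(-1 + 2) - 1)) = 6*(-92 - (-6*1 - 1)) = 6*(-92 - (-6 - 1)) = 6*(-92 - 1*(-7)) = 6*(-92 + 7) = 6*(-85) = -510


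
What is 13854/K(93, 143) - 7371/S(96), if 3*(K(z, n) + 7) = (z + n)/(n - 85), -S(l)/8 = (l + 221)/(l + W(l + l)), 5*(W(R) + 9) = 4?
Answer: -13694366961/6225880 ≈ -2199.6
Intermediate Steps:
W(R) = -41/5 (W(R) = -9 + (1/5)*4 = -9 + 4/5 = -41/5)
S(l) = -8*(221 + l)/(-41/5 + l) (S(l) = -8*(l + 221)/(l - 41/5) = -8*(221 + l)/(-41/5 + l))
K(z, n) = -7 + (n + z)/(3*(-85 + n)) (K(z, n) = -7 + ((z + n)/(n - 85))/3 = -7 + ((n + z)/(-85 + n))/3 = -7 + (n + z)/(3*(-85 + n)))
13854/K(93, 143) - 7371/S(96) = 13854/(((1785 + 93 - 20*143)/(3*(-85 + 143)))) - 7371*(-41 + 5*96)/(40*(-221 - 1*96)) = 13854/(((1/3)*(1785 + 93 - 2860)/58)) - 7371*(-41 + 480)/(40*(-221 - 96)) = 13854/(((1/3)*(1/58)*(-982))) - 7371/(40*(-317)/439) = 13854/(-491/87) - 7371/(40*(1/439)*(-317)) = 13854*(-87/491) - 7371/(-12680/439) = -1205298/491 - 7371*(-439/12680) = -1205298/491 + 3235869/12680 = -13694366961/6225880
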